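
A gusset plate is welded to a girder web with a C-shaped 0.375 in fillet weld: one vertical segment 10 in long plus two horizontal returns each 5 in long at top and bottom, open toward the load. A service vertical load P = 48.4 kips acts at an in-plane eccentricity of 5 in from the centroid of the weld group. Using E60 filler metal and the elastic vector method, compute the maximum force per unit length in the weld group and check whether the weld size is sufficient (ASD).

E60XX → F_EXX = 60 ksi.
Total weld length L_w = 20 in. Treat welds as unit-width lines.
Centroid: x̄ = 2×5×2.5 / 20 = 1.25 in from the vertical weld.
Polar moment about centroid: J = I_x + I_y = [10³/12 + 2×5×5²] + [10×1.25² + 2(5³/12 + 5×1.25²)] = 385.4 in³.
Direct shear f_v = P/L_w = 48.4 / 20 = 2.42 kip/in (vertical).
Torsion M = P·e = 48.4 × 5 = 242 kip·in.
Critical point at (x, y) = (3.75, 5) from centroid. f_tx = M·y/J = 3.139 kip/in; f_ty = M·x/J = 2.355 kip/in.
Resultant f_max = √[f_tx² + (f_v + f_ty)²] = √[3.139² + (2.42 + 2.355)²] = 5.714 kip/in.
Capacity per unit length: r_n/Ω = (1/2.0) × 0.6 × 60 × (0.707 × 0.375) = 4.772 kip/in.
5.714 > 4.772 → NOT adequate.

f_max ≈ 5.71 kip/in; NOT adequate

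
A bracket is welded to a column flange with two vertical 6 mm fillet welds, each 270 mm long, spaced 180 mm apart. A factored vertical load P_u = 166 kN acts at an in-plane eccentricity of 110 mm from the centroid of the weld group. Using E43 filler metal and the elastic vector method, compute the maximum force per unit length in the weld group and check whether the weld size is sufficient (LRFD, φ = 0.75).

E43XX → F_EXX = 430 MPa.
Total weld length L_w = 540 mm. Treat welds as unit-width lines.
Polar moment about centroid: J = 2[d³/12 + d(b/2)²] = 2[270³/12 + 270×90²] = 7654000 mm³.
Direct shear f_v = P/L_w = 166×10³ / 540 = 307.4 N/mm (vertical).
Torsion M = P·e = 166×10³ × 110 = 18260000 N·mm.
Critical point at (x, y) = (90, 135) from centroid. f_tx = M·y/J = 322 N/mm; f_ty = M·x/J = 214.7 N/mm.
Resultant f_max = √[f_tx² + (f_v + f_ty)²] = √[322² + (307.4 + 214.7)²] = 613.4 N/mm.
Capacity per unit length: φr_n = 0.75 × 0.6 × 430 × (0.707 × 6) = 820.8 N/mm.
613.4 ≤ 820.8 → adequate.

f_max ≈ 613 N/mm; adequate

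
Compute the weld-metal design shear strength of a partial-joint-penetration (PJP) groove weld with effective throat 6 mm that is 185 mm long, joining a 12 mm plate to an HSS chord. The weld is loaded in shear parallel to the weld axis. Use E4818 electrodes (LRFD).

φR_n ≈ 240 kN

E48XX → F_EXX = 480 MPa.
Effective throat (given) t_e = 6 mm.
A_we = 6 × 185 = 1110 mm².
F_nw = 0.6 F_EXX = 288 MPa.
φR_n = 0.75 × 288 × 1110 × 10⁻³ = 239.8 kN.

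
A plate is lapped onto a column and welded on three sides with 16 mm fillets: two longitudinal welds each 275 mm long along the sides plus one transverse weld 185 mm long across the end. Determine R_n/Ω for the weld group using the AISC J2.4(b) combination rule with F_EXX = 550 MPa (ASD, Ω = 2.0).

R_n/Ω ≈ 1390 kN

t_e = 0.707 × 16 = 11.31 mm.
R_nwl = 0.6 × 550 × 11.31 × 550 × 10⁻³ = 2053 kN (longitudinal, 2 welds).
R_nwt = 0.6 × 550 × 11.31 × 185 × 10⁻³ = 690.6 kN (transverse, base value).
(i) R_nwl + R_nwt = 2744 kN; (ii) 0.85 R_nwl + 1.5 R_nwt = 2781 kN.
R_n = max = 2781 kN [governs: (ii)]; R_n/Ω = 1391 kN.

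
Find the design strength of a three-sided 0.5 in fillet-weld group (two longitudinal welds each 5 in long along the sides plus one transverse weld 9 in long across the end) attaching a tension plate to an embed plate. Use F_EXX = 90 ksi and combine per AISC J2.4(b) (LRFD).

φR_n ≈ 315 kip

t_e = 0.707 × 0.5 = 0.3535 in.
R_nwl = 0.6 × 90 × 0.3535 × 10 = 190.9 kip (longitudinal, 2 welds).
R_nwt = 0.6 × 90 × 0.3535 × 9 = 171.8 kip (transverse, base value).
(i) R_nwl + R_nwt = 362.7 kip; (ii) 0.85 R_nwl + 1.5 R_nwt = 420 kip.
R_n = max = 420 kip [governs: (ii)]; φR_n = 315 kip.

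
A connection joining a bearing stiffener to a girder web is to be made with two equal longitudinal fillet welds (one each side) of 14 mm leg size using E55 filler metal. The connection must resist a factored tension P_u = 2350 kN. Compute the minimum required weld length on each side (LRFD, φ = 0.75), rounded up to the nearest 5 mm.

L = 480 mm on each side

E55XX → F_EXX = 550 MPa.
Throat t_e = 0.707 × 14 = 9.898 mm.
φr_n = 0.75 × 0.6 × 550 × 9.898 × 10⁻³ = 2.45 kN/mm.
L_req = P_u / φr_n = 2350 / 2.45 = 959.3 mm total.
Per side: 959.3 / 2 = 479.6 mm.
Round up → use L = 480 mm on each side.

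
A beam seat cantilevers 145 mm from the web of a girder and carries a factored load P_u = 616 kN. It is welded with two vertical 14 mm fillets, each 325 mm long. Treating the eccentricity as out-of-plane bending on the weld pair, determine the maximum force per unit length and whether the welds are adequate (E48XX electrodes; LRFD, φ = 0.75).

f_max ≈ 2710 N/mm; NOT adequate

E48XX → F_EXX = 480 MPa.
L_w = 2 × 325 = 650 mm; section modulus (unit throat) S = 2 × L²/6 = 35210 mm².
Direct shear f_v = P/L_w = 616×10³/650 = 947.7 N/mm.
Moment M = P × e = 616×10³ × 145 = 89320000 N·mm; bending f_b = M/S = 2537 N/mm.
f_max = √(f_v² + f_b²) = √(947.7² + 2537²) = 2708 N/mm.
φr_n = 0.75 × 0.6 × 480 × (0.707 × 14) = 2138 N/mm → NOT adequate.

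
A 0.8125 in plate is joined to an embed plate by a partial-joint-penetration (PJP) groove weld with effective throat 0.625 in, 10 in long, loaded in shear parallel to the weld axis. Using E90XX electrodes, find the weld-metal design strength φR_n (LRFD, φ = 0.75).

E90XX → F_EXX = 90 ksi.
Effective throat (given) t_e = 0.625 in.
A_we = 0.625 × 10 = 6.25 in².
F_nw = 0.6 F_EXX = 54 ksi.
φR_n = 0.75 × 54 × 6.25 = 253.1 kips.

φR_n ≈ 253 kips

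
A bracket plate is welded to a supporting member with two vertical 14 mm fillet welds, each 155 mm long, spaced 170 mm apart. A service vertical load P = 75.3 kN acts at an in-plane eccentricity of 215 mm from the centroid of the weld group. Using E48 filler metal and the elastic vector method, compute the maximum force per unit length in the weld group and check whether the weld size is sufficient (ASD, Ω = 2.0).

f_max ≈ 847 N/mm; adequate

E48XX → F_EXX = 480 MPa.
Total weld length L_w = 310 mm. Treat welds as unit-width lines.
Polar moment about centroid: J = 2[d³/12 + d(b/2)²] = 2[155³/12 + 155×85²] = 2860000 mm³.
Direct shear f_v = P/L_w = 75.3×10³ / 310 = 242.9 N/mm (vertical).
Torsion M = P·e = 75.3×10³ × 215 = 16190000 N·mm.
Critical point at (x, y) = (85, 77.5) from centroid. f_tx = M·y/J = 438.6 N/mm; f_ty = M·x/J = 481.1 N/mm.
Resultant f_max = √[f_tx² + (f_v + f_ty)²] = √[438.6² + (242.9 + 481.1)²] = 846.5 N/mm.
Capacity per unit length: r_n/Ω = (1/2.0) × 0.6 × 480 × (0.707 × 14) = 1425 N/mm.
846.5 ≤ 1425 → adequate.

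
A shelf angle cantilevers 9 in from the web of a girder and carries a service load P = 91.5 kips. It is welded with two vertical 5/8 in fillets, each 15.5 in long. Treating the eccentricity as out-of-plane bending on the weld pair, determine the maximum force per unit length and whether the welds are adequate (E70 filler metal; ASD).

f_max ≈ 10.7 kip/in; NOT adequate

E70XX → F_EXX = 70 ksi.
L_w = 2 × 15.5 = 31 in; section modulus (unit throat) S = 2 × L²/6 = 80.08 in².
Direct shear f_v = P/L_w = 91.5/31 = 2.952 kip/in.
Moment M = P × e = 91.5 × 9 = 823.5 kip·in; bending f_b = M/S = 10.28 kip/in.
f_max = √(f_v² + f_b²) = √(2.952² + 10.28²) = 10.7 kip/in.
r_n/Ω = (1/2.0) × 0.6 × 70 × (0.707 × 0.625) = 9.279 kip/in → NOT adequate.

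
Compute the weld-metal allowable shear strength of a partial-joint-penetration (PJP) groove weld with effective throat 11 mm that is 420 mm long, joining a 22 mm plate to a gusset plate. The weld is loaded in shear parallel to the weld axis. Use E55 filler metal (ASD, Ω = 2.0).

R_n/Ω ≈ 762 kN

E55XX → F_EXX = 550 MPa.
Effective throat (given) t_e = 11 mm.
A_we = 11 × 420 = 4620 mm².
F_nw = 0.6 F_EXX = 330 MPa.
R_n/Ω = (330 × 4620) / 2.0 × 10⁻³ = 762.3 kN.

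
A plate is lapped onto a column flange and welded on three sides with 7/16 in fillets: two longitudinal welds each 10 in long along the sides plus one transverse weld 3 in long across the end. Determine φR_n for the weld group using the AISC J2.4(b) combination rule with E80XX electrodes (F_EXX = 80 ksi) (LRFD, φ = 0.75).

t_e = 0.707 × 0.4375 = 0.3093 in.
R_nwl = 0.6 × 80 × 0.3093 × 20 = 296.9 kip (longitudinal, 2 welds).
R_nwt = 0.6 × 80 × 0.3093 × 3 = 44.54 kip (transverse, base value).
(i) R_nwl + R_nwt = 341.5 kip; (ii) 0.85 R_nwl + 1.5 R_nwt = 319.2 kip.
R_n = max = 341.5 kip [governs: (i)]; φR_n = 256.1 kip.

φR_n ≈ 256 kip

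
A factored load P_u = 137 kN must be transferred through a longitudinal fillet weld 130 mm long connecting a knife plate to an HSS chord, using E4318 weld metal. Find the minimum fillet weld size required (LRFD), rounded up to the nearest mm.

E43XX → F_EXX = 430 MPa.
Total weld length L = 130 mm.
Required throat t_e = P_u / (φ × 0.6 F_EXX × L) = 137 / (0.75 × 0.6 × 430 × 130 × 10⁻³) = 5.446 mm.
Required leg w = t_e / 0.707 = 7.703 mm → use 8 mm.

w = 8 mm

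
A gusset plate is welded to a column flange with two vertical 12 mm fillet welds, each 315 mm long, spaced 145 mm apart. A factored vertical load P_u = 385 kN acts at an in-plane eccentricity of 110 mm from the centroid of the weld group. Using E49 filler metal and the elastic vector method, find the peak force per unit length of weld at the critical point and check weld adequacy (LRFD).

f_max ≈ 1250 N/mm; adequate

E49XX → F_EXX = 490 MPa.
Total weld length L_w = 630 mm. Treat welds as unit-width lines.
Polar moment about centroid: J = 2[d³/12 + d(b/2)²] = 2[315³/12 + 315×72.5²] = 8521000 mm³.
Direct shear f_v = P/L_w = 385×10³ / 630 = 611.1 N/mm (vertical).
Torsion M = P·e = 385×10³ × 110 = 42350000 N·mm.
Critical point at (x, y) = (72.5, 157.5) from centroid. f_tx = M·y/J = 782.8 N/mm; f_ty = M·x/J = 360.3 N/mm.
Resultant f_max = √[f_tx² + (f_v + f_ty)²] = √[782.8² + (611.1 + 360.3)²] = 1248 N/mm.
Capacity per unit length: φr_n = 0.75 × 0.6 × 490 × (0.707 × 12) = 1871 N/mm.
1248 ≤ 1871 → adequate.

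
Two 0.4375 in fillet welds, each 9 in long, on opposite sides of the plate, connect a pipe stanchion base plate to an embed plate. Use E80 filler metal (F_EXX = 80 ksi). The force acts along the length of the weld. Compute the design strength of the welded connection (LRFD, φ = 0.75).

Effective throat t_e = 0.707 × 0.4375 = 0.3093 in.
Total length L = 18 in; A_we = 0.3093 × 18 = 5.568 in².
F_nw = 0.6 F_EXX = 0.6 × 80 = 48 ksi.
φR_n = 0.75 × 48 × 5.568 = 200.4 kips.

φR_n ≈ 200 kips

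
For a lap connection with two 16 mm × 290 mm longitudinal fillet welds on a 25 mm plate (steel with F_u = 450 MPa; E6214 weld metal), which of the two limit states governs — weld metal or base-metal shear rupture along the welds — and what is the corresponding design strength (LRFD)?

E62XX → F_EXX = 620 MPa.
t_e = 0.707 × 16 = 11.31 mm; L = 580 mm.
Weld metal: φR_n = 0.75 × 0.6 × 620 × 11.31 × 580 × 10⁻³ = 1831 kN.
Base metal (shear rupture): φR_n = 0.75 × 0.6 × 450 × 25 × 580 × 10⁻³ = 2936 kN.
Governing: weld metal.

φR_n ≈ 1830 kN (weld metal governs)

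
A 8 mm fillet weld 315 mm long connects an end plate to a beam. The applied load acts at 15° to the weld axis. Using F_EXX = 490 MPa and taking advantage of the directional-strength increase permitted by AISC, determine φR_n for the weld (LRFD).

t_e = 0.707 × 8 = 5.656 mm; A_we = 5.656 × 315 = 1782 mm².
Directional factor: 1.0 + 0.5 sin^1.5(15°) = 1.066.
F_nw = 0.6 × 490 × 1.066 = 313.4 MPa.
φR_n = 0.75 × 313.4 × 1782 × 10⁻³ = 418.7 kN.

φR_n ≈ 419 kN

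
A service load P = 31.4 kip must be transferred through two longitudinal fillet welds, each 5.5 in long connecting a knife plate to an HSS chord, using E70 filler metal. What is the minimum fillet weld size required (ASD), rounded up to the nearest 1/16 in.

E70XX → F_EXX = 70 ksi.
Total weld length L = 11 in.
Required throat t_e = P × Ω / (0.6 F_EXX × L) = 31.4 × 2.0 / (0.6 × 70 × 11) = 0.1359 in.
Required leg w = t_e / 0.707 = 0.1923 in → use 1/4 in.

w = 1/4 in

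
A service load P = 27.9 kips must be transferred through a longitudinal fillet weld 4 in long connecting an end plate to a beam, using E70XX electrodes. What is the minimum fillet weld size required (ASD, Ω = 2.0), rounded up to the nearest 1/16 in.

w = 1/2 in

E70XX → F_EXX = 70 ksi.
Total weld length L = 4 in.
Required throat t_e = P × Ω / (0.6 F_EXX × L) = 27.9 × 2.0 / (0.6 × 70 × 4) = 0.3321 in.
Required leg w = t_e / 0.707 = 0.4698 in → use 1/2 in.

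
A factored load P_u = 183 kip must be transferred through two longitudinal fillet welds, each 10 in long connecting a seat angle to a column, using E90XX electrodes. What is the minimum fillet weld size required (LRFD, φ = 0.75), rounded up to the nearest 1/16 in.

w = 3/8 in

E90XX → F_EXX = 90 ksi.
Total weld length L = 20 in.
Required throat t_e = P_u / (φ × 0.6 F_EXX × L) = 183 / (0.75 × 0.6 × 90 × 20) = 0.2259 in.
Required leg w = t_e / 0.707 = 0.3196 in → use 3/8 in.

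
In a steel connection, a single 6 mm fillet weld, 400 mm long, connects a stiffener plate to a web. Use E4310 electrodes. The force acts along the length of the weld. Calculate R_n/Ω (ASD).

R_n/Ω ≈ 219 kN

E43XX → F_EXX = 430 MPa.
Effective throat t_e = 0.707 × 6 = 4.242 mm.
Total length L = 400 mm; A_we = 4.242 × 400 = 1697 mm².
F_nw = 0.6 F_EXX = 0.6 × 430 = 258 MPa.
R_n = 258 × 1697 × 10⁻³ = 437.8 kN; R_n/Ω = 437.8/2.0 = 218.9 kN.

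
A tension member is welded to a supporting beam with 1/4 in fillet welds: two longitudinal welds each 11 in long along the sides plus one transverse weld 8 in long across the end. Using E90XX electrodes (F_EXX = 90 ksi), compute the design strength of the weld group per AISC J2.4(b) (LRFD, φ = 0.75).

t_e = 0.707 × 0.25 = 0.1767 in.
R_nwl = 0.6 × 90 × 0.1767 × 22 = 210 kips (longitudinal, 2 welds).
R_nwt = 0.6 × 90 × 0.1767 × 8 = 76.36 kips (transverse, base value).
(i) R_nwl + R_nwt = 286.3 kips; (ii) 0.85 R_nwl + 1.5 R_nwt = 293 kips.
R_n = max = 293 kips [governs: (ii)]; φR_n = 219.8 kips.

φR_n ≈ 220 kips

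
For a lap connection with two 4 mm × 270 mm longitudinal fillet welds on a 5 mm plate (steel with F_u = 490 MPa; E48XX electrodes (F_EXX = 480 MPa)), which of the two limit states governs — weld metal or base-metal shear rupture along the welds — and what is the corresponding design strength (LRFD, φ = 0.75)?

φR_n ≈ 330 kN (weld metal governs)

t_e = 0.707 × 4 = 2.828 mm; L = 540 mm.
Weld metal: φR_n = 0.75 × 0.6 × 480 × 2.828 × 540 × 10⁻³ = 329.9 kN.
Base metal (shear rupture): φR_n = 0.75 × 0.6 × 490 × 5 × 540 × 10⁻³ = 595.4 kN.
Governing: weld metal.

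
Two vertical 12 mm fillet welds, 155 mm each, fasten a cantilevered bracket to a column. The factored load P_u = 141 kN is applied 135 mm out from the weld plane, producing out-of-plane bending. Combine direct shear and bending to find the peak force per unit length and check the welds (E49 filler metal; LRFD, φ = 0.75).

f_max ≈ 2420 N/mm; NOT adequate

E49XX → F_EXX = 490 MPa.
L_w = 2 × 155 = 310 mm; section modulus (unit throat) S = 2 × L²/6 = 8008 mm².
Direct shear f_v = P/L_w = 141×10³/310 = 454.8 N/mm.
Moment M = P × e = 141×10³ × 135 = 19035000 N·mm; bending f_b = M/S = 2377 N/mm.
f_max = √(f_v² + f_b²) = √(454.8² + 2377²) = 2420 N/mm.
φr_n = 0.75 × 0.6 × 490 × (0.707 × 12) = 1871 N/mm → NOT adequate.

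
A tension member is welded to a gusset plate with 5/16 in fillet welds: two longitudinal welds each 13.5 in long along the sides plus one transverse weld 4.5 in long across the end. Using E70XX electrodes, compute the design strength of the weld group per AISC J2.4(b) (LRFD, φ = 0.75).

E70XX → F_EXX = 70 ksi.
t_e = 0.707 × 0.3125 = 0.2209 in.
R_nwl = 0.6 × 70 × 0.2209 × 27 = 250.5 kip (longitudinal, 2 welds).
R_nwt = 0.6 × 70 × 0.2209 × 4.5 = 41.76 kip (transverse, base value).
(i) R_nwl + R_nwt = 292.3 kip; (ii) 0.85 R_nwl + 1.5 R_nwt = 275.6 kip.
R_n = max = 292.3 kip [governs: (i)]; φR_n = 219.2 kip.

φR_n ≈ 219 kip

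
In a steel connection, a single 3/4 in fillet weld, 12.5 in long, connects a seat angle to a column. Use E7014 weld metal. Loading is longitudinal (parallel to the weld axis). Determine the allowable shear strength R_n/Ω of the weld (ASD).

E70XX → F_EXX = 70 ksi.
Effective throat t_e = 0.707 × 0.75 = 0.5302 in.
Total length L = 12.5 in; A_we = 0.5302 × 12.5 = 6.628 in².
F_nw = 0.6 F_EXX = 0.6 × 70 = 42 ksi.
R_n = 42 × 6.628 = 278.4 kips; R_n/Ω = 278.4/2.0 = 139.2 kips.

R_n/Ω ≈ 139 kips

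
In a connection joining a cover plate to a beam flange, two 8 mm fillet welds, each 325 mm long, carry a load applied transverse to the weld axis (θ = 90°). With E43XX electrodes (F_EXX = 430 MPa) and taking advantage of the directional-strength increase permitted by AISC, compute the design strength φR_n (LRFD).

φR_n ≈ 1070 kN

t_e = 0.707 × 8 = 5.656 mm; A_we = 5.656 × 650 = 3676 mm².
Directional factor: 1.0 + 0.5 sin^1.5(90°) = 1.5.
F_nw = 0.6 × 430 × 1.5 = 387 MPa.
φR_n = 0.75 × 387 × 3676 × 10⁻³ = 1067 kN.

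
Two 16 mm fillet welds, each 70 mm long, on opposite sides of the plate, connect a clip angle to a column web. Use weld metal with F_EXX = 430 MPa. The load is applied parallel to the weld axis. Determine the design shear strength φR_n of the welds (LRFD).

φR_n ≈ 306 kN

Effective throat t_e = 0.707 × 16 = 11.31 mm.
Total length L = 140 mm; A_we = 11.31 × 140 = 1584 mm².
F_nw = 0.6 F_EXX = 0.6 × 430 = 258 MPa.
φR_n = 0.75 × 258 × 1584 × 10⁻³ = 306.4 kN.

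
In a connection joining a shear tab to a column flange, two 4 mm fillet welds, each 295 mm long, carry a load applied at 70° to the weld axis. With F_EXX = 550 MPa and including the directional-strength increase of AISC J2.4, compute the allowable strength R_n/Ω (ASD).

R_n/Ω ≈ 401 kN

t_e = 0.707 × 4 = 2.828 mm; A_we = 2.828 × 590 = 1669 mm².
Directional factor: 1.0 + 0.5 sin^1.5(70°) = 1.455.
F_nw = 0.6 × 550 × 1.455 = 480.3 MPa.
R_n/Ω = (480.3 × 1669) / 2.0 × 10⁻³ = 400.7 kN.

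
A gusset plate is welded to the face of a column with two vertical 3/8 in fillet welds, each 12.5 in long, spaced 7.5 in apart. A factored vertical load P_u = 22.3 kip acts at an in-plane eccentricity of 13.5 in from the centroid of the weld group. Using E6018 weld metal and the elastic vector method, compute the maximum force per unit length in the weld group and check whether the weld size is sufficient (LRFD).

E60XX → F_EXX = 60 ksi.
Total weld length L_w = 25 in. Treat welds as unit-width lines.
Polar moment about centroid: J = 2[d³/12 + d(b/2)²] = 2[12.5³/12 + 12.5×3.75²] = 677.1 in³.
Direct shear f_v = P/L_w = 22.3 / 25 = 0.892 kip/in (vertical).
Torsion M = P·e = 22.3 × 13.5 = 301.05 kip·in.
Critical point at (x, y) = (3.75, 6.25) from centroid. f_tx = M·y/J = 2.779 kip/in; f_ty = M·x/J = 1.667 kip/in.
Resultant f_max = √[f_tx² + (f_v + f_ty)²] = √[2.779² + (0.892 + 1.667)²] = 3.778 kip/in.
Capacity per unit length: φr_n = 0.75 × 0.6 × 60 × (0.707 × 0.375) = 7.158 kip/in.
3.778 ≤ 7.158 → adequate.

f_max ≈ 3.78 kip/in; adequate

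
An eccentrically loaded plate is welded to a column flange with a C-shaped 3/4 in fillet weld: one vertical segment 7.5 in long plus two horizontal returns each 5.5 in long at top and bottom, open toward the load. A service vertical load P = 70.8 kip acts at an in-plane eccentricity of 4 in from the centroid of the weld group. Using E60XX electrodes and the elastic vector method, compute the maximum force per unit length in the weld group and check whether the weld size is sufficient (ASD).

f_max ≈ 9.21 kip/in; adequate

E60XX → F_EXX = 60 ksi.
Total weld length L_w = 18.5 in. Treat welds as unit-width lines.
Centroid: x̄ = 2×5.5×2.75 / 18.5 = 1.635 in from the vertical weld.
Polar moment about centroid: J = I_x + I_y = [7.5³/12 + 2×5.5×3.75²] + [7.5×1.635² + 2(5.5³/12 + 5.5×1.115²)] = 251.3 in³.
Direct shear f_v = P/L_w = 70.8 / 18.5 = 3.827 kip/in (vertical).
Torsion M = P·e = 70.8 × 4 = 283.2 kip·in.
Critical point at (x, y) = (3.865, 3.75) from centroid. f_tx = M·y/J = 4.226 kip/in; f_ty = M·x/J = 4.356 kip/in.
Resultant f_max = √[f_tx² + (f_v + f_ty)²] = √[4.226² + (3.827 + 4.356)²] = 9.209 kip/in.
Capacity per unit length: r_n/Ω = (1/2.0) × 0.6 × 60 × (0.707 × 0.75) = 9.544 kip/in.
9.209 ≤ 9.544 → adequate.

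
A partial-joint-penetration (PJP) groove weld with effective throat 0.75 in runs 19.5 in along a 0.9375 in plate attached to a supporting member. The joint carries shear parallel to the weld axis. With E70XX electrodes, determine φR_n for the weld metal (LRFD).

E70XX → F_EXX = 70 ksi.
Effective throat (given) t_e = 0.75 in.
A_we = 0.75 × 19.5 = 14.62 in².
F_nw = 0.6 F_EXX = 42 ksi.
φR_n = 0.75 × 42 × 14.62 = 460.7 kips.

φR_n ≈ 461 kips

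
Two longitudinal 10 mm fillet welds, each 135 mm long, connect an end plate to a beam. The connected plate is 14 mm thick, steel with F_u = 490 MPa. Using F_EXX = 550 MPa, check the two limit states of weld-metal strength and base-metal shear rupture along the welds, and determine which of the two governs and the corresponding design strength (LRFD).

t_e = 0.707 × 10 = 7.07 mm; L = 270 mm.
Weld metal: φR_n = 0.75 × 0.6 × 550 × 7.07 × 270 × 10⁻³ = 472.5 kN.
Base metal (shear rupture): φR_n = 0.75 × 0.6 × 490 × 14 × 270 × 10⁻³ = 833.5 kN.
Governing: weld metal.

φR_n ≈ 472 kN (weld metal governs)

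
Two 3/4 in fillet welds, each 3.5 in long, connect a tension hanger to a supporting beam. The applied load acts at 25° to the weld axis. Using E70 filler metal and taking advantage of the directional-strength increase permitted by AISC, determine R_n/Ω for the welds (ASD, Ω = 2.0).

E70XX → F_EXX = 70 ksi.
t_e = 0.707 × 0.75 = 0.5302 in; A_we = 0.5302 × 7 = 3.712 in².
Directional factor: 1.0 + 0.5 sin^1.5(25°) = 1.137.
F_nw = 0.6 × 70 × 1.137 = 47.77 ksi.
R_n/Ω = (47.77 × 3.712) / 2.0 = 88.65 kip.

R_n/Ω ≈ 88.7 kip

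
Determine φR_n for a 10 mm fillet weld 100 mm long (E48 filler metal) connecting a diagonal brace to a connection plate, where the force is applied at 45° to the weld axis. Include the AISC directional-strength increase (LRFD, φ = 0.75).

E48XX → F_EXX = 480 MPa.
t_e = 0.707 × 10 = 7.07 mm; A_we = 7.07 × 100 = 707 mm².
Directional factor: 1.0 + 0.5 sin^1.5(45°) = 1.297.
F_nw = 0.6 × 480 × 1.297 = 373.6 MPa.
φR_n = 0.75 × 373.6 × 707 × 10⁻³ = 198.1 kN.

φR_n ≈ 198 kN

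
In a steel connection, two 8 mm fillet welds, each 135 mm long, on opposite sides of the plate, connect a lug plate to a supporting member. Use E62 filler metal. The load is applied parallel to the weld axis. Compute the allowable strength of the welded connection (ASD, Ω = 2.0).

R_n/Ω ≈ 284 kN

E62XX → F_EXX = 620 MPa.
Effective throat t_e = 0.707 × 8 = 5.656 mm.
Total length L = 270 mm; A_we = 5.656 × 270 = 1527 mm².
F_nw = 0.6 F_EXX = 0.6 × 620 = 372 MPa.
R_n = 372 × 1527 × 10⁻³ = 568.1 kN; R_n/Ω = 568.1/2.0 = 284 kN.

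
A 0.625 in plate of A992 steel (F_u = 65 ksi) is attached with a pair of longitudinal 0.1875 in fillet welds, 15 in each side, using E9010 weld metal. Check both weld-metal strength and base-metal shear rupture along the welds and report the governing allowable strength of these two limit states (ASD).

R_n/Ω ≈ 107 kips (weld metal governs)

E90XX → F_EXX = 90 ksi.
t_e = 0.707 × 0.1875 = 0.1326 in; L = 30 in.
Weld metal: R_n/Ω = (1/2.0) × 0.6 × 90 × 0.1326 × 30 = 107.4 kips.
Base metal (shear rupture): R_n/Ω = (1/2.0) × 0.6 × 65 × 0.625 × 30 = 365.6 kips.
Governing: weld metal.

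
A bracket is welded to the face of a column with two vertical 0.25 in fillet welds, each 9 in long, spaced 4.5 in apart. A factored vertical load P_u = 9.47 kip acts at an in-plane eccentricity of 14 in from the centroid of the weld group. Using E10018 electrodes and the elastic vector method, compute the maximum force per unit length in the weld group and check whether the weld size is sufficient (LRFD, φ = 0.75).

E100XX → F_EXX = 100 ksi.
Total weld length L_w = 18 in. Treat welds as unit-width lines.
Polar moment about centroid: J = 2[d³/12 + d(b/2)²] = 2[9³/12 + 9×2.25²] = 212.6 in³.
Direct shear f_v = P/L_w = 9.47 / 18 = 0.5261 kip/in (vertical).
Torsion M = P·e = 9.47 × 14 = 132.58 kip·in.
Critical point at (x, y) = (2.25, 4.5) from centroid. f_tx = M·y/J = 2.806 kip/in; f_ty = M·x/J = 1.403 kip/in.
Resultant f_max = √[f_tx² + (f_v + f_ty)²] = √[2.806² + (0.5261 + 1.403)²] = 3.405 kip/in.
Capacity per unit length: φr_n = 0.75 × 0.6 × 100 × (0.707 × 0.25) = 7.954 kip/in.
3.405 ≤ 7.954 → adequate.

f_max ≈ 3.41 kip/in; adequate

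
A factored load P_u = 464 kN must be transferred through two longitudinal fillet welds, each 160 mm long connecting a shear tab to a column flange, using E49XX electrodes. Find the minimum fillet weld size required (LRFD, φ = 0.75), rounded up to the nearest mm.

E49XX → F_EXX = 490 MPa.
Total weld length L = 320 mm.
Required throat t_e = P_u / (φ × 0.6 F_EXX × L) = 464 / (0.75 × 0.6 × 490 × 320 × 10⁻³) = 6.576 mm.
Required leg w = t_e / 0.707 = 9.301 mm → use 10 mm.

w = 10 mm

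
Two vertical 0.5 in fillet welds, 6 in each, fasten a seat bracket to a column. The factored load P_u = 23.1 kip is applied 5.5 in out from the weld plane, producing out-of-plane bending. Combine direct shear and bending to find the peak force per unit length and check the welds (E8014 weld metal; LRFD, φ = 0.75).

E80XX → F_EXX = 80 ksi.
L_w = 2 × 6 = 12 in; section modulus (unit throat) S = 2 × L²/6 = 12 in².
Direct shear f_v = P/L_w = 23.1/12 = 1.925 kip/in.
Moment M = P × e = 23.1 × 5.5 = 127.05 kip·in; bending f_b = M/S = 10.59 kip/in.
f_max = √(f_v² + f_b²) = √(1.925² + 10.59²) = 10.76 kip/in.
φr_n = 0.75 × 0.6 × 80 × (0.707 × 0.5) = 12.73 kip/in → adequate.

f_max ≈ 10.8 kip/in; adequate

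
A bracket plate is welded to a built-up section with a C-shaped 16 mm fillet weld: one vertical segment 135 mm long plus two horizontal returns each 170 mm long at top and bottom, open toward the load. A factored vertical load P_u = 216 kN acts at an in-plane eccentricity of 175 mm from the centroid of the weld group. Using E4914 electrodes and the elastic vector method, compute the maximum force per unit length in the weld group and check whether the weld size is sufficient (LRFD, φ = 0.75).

f_max ≈ 1890 N/mm; adequate

E49XX → F_EXX = 490 MPa.
Total weld length L_w = 475 mm. Treat welds as unit-width lines.
Centroid: x̄ = 2×170×85 / 475 = 60.84 mm from the vertical weld.
Polar moment about centroid: J = I_x + I_y = [135³/12 + 2×170×67.5²] + [135×60.84² + 2(170³/12 + 170×24.16²)] = 3271000 mm³.
Direct shear f_v = P/L_w = 216×10³ / 475 = 454.7 N/mm (vertical).
Torsion M = P·e = 216×10³ × 175 = 37800000 N·mm.
Critical point at (x, y) = (109.2, 67.5) from centroid. f_tx = M·y/J = 780 N/mm; f_ty = M·x/J = 1261 N/mm.
Resultant f_max = √[f_tx² + (f_v + f_ty)²] = √[780² + (454.7 + 1261)²] = 1885 N/mm.
Capacity per unit length: φr_n = 0.75 × 0.6 × 490 × (0.707 × 16) = 2494 N/mm.
1885 ≤ 2494 → adequate.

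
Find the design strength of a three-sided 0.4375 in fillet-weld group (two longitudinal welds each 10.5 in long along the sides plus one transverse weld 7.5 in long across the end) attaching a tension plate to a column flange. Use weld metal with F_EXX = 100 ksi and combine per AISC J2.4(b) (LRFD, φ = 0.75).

φR_n ≈ 405 kips

t_e = 0.707 × 0.4375 = 0.3093 in.
R_nwl = 0.6 × 100 × 0.3093 × 21 = 389.7 kips (longitudinal, 2 welds).
R_nwt = 0.6 × 100 × 0.3093 × 7.5 = 139.2 kips (transverse, base value).
(i) R_nwl + R_nwt = 528.9 kips; (ii) 0.85 R_nwl + 1.5 R_nwt = 540.1 kips.
R_n = max = 540.1 kips [governs: (ii)]; φR_n = 405 kips.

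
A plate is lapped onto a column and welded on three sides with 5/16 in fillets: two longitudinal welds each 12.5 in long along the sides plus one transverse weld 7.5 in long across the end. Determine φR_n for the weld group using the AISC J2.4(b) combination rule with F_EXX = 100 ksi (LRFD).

φR_n ≈ 323 kips

t_e = 0.707 × 0.3125 = 0.2209 in.
R_nwl = 0.6 × 100 × 0.2209 × 25 = 331.4 kips (longitudinal, 2 welds).
R_nwt = 0.6 × 100 × 0.2209 × 7.5 = 99.42 kips (transverse, base value).
(i) R_nwl + R_nwt = 430.8 kips; (ii) 0.85 R_nwl + 1.5 R_nwt = 430.8 kips.
R_n = max = 430.8 kips [governs: (ii)]; φR_n = 323.1 kips.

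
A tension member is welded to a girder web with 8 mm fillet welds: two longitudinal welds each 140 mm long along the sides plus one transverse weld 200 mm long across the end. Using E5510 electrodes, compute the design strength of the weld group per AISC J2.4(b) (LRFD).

φR_n ≈ 753 kN

E55XX → F_EXX = 550 MPa.
t_e = 0.707 × 8 = 5.656 mm.
R_nwl = 0.6 × 550 × 5.656 × 280 × 10⁻³ = 522.6 kN (longitudinal, 2 welds).
R_nwt = 0.6 × 550 × 5.656 × 200 × 10⁻³ = 373.3 kN (transverse, base value).
(i) R_nwl + R_nwt = 895.9 kN; (ii) 0.85 R_nwl + 1.5 R_nwt = 1004 kN.
R_n = max = 1004 kN [governs: (ii)]; φR_n = 753.1 kN.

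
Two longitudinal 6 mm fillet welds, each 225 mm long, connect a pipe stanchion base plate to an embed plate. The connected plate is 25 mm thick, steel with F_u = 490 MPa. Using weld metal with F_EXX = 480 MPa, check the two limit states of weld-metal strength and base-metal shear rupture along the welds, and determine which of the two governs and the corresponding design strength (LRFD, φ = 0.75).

φR_n ≈ 412 kN (weld metal governs)

t_e = 0.707 × 6 = 4.242 mm; L = 450 mm.
Weld metal: φR_n = 0.75 × 0.6 × 480 × 4.242 × 450 × 10⁻³ = 412.3 kN.
Base metal (shear rupture): φR_n = 0.75 × 0.6 × 490 × 25 × 450 × 10⁻³ = 2481 kN.
Governing: weld metal.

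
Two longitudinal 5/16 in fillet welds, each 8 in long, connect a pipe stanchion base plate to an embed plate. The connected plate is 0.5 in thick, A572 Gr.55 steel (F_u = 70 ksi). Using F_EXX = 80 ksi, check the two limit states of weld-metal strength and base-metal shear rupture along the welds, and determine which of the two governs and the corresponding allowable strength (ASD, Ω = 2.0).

R_n/Ω ≈ 84.8 kip (weld metal governs)

t_e = 0.707 × 0.3125 = 0.2209 in; L = 16 in.
Weld metal: R_n/Ω = (1/2.0) × 0.6 × 80 × 0.2209 × 16 = 84.84 kip.
Base metal (shear rupture): R_n/Ω = (1/2.0) × 0.6 × 70 × 0.5 × 16 = 168 kip.
Governing: weld metal.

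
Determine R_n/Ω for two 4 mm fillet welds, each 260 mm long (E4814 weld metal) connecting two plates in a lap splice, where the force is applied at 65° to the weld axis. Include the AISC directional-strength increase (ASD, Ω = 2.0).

E48XX → F_EXX = 480 MPa.
t_e = 0.707 × 4 = 2.828 mm; A_we = 2.828 × 520 = 1471 mm².
Directional factor: 1.0 + 0.5 sin^1.5(65°) = 1.431.
F_nw = 0.6 × 480 × 1.431 = 412.2 MPa.
R_n/Ω = (412.2 × 1471) / 2.0 × 10⁻³ = 303.1 kN.

R_n/Ω ≈ 303 kN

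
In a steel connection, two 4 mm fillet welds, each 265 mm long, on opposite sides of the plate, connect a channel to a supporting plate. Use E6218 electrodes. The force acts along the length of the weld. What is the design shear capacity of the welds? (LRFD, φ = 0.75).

φR_n ≈ 418 kN

E62XX → F_EXX = 620 MPa.
Effective throat t_e = 0.707 × 4 = 2.828 mm.
Total length L = 530 mm; A_we = 2.828 × 530 = 1499 mm².
F_nw = 0.6 F_EXX = 0.6 × 620 = 372 MPa.
φR_n = 0.75 × 372 × 1499 × 10⁻³ = 418.2 kN.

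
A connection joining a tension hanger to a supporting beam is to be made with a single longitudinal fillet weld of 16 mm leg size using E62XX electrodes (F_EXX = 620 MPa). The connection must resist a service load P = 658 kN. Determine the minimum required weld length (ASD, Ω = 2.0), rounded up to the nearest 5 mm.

L = 315 mm

Throat t_e = 0.707 × 16 = 11.31 mm.
r_n/Ω = (0.6 × 620 × 11.31) / 2.0 = 2104 N/mm = 2.104 kN/mm.
L_req = P / (r_n/Ω) = 658 / 2.104 = 312.7 mm total.
Round up → use L = 315 mm.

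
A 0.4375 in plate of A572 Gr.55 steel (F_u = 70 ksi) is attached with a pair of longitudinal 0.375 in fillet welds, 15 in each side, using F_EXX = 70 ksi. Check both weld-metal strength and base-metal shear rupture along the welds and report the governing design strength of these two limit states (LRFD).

φR_n ≈ 251 kips (weld metal governs)

t_e = 0.707 × 0.375 = 0.2651 in; L = 30 in.
Weld metal: φR_n = 0.75 × 0.6 × 70 × 0.2651 × 30 = 250.5 kips.
Base metal (shear rupture): φR_n = 0.75 × 0.6 × 70 × 0.4375 × 30 = 413.4 kips.
Governing: weld metal.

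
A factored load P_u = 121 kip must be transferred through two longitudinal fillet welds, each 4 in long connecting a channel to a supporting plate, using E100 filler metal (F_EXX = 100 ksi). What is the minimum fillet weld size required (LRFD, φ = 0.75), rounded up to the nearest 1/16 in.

w = 1/2 in

Total weld length L = 8 in.
Required throat t_e = P_u / (φ × 0.6 F_EXX × L) = 121 / (0.75 × 0.6 × 100 × 8) = 0.3361 in.
Required leg w = t_e / 0.707 = 0.4754 in → use 1/2 in.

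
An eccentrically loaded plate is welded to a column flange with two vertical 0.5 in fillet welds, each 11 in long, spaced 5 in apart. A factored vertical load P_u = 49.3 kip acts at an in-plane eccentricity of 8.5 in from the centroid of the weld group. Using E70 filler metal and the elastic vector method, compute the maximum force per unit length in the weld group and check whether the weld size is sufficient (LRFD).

f_max ≈ 8.23 kip/in; adequate

E70XX → F_EXX = 70 ksi.
Total weld length L_w = 22 in. Treat welds as unit-width lines.
Polar moment about centroid: J = 2[d³/12 + d(b/2)²] = 2[11³/12 + 11×2.5²] = 359.3 in³.
Direct shear f_v = P/L_w = 49.3 / 22 = 2.241 kip/in (vertical).
Torsion M = P·e = 49.3 × 8.5 = 419.05 kip·in.
Critical point at (x, y) = (2.5, 5.5) from centroid. f_tx = M·y/J = 6.414 kip/in; f_ty = M·x/J = 2.915 kip/in.
Resultant f_max = √[f_tx² + (f_v + f_ty)²] = √[6.414² + (2.241 + 2.915)²] = 8.23 kip/in.
Capacity per unit length: φr_n = 0.75 × 0.6 × 70 × (0.707 × 0.5) = 11.14 kip/in.
8.23 ≤ 11.14 → adequate.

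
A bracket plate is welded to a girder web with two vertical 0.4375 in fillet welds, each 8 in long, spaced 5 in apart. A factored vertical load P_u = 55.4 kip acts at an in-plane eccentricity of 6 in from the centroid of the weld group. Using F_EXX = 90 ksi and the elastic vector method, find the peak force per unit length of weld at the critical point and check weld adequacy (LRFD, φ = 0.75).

f_max ≈ 10.7 kip/in; adequate

Total weld length L_w = 16 in. Treat welds as unit-width lines.
Polar moment about centroid: J = 2[d³/12 + d(b/2)²] = 2[8³/12 + 8×2.5²] = 185.3 in³.
Direct shear f_v = P/L_w = 55.4 / 16 = 3.462 kip/in (vertical).
Torsion M = P·e = 55.4 × 6 = 332.4 kip·in.
Critical point at (x, y) = (2.5, 4) from centroid. f_tx = M·y/J = 7.174 kip/in; f_ty = M·x/J = 4.484 kip/in.
Resultant f_max = √[f_tx² + (f_v + f_ty)²] = √[7.174² + (3.462 + 4.484)²] = 10.71 kip/in.
Capacity per unit length: φr_n = 0.75 × 0.6 × 90 × (0.707 × 0.4375) = 12.53 kip/in.
10.71 ≤ 12.53 → adequate.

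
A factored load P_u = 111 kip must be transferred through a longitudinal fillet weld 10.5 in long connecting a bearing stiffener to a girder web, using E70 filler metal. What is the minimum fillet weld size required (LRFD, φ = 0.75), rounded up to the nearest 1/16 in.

w = 1/2 in

E70XX → F_EXX = 70 ksi.
Total weld length L = 10.5 in.
Required throat t_e = P_u / (φ × 0.6 F_EXX × L) = 111 / (0.75 × 0.6 × 70 × 10.5) = 0.3356 in.
Required leg w = t_e / 0.707 = 0.4747 in → use 1/2 in.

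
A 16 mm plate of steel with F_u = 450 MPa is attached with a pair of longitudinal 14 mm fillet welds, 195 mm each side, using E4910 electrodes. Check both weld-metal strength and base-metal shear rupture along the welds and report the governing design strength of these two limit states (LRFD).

E49XX → F_EXX = 490 MPa.
t_e = 0.707 × 14 = 9.898 mm; L = 390 mm.
Weld metal: φR_n = 0.75 × 0.6 × 490 × 9.898 × 390 × 10⁻³ = 851.2 kN.
Base metal (shear rupture): φR_n = 0.75 × 0.6 × 450 × 16 × 390 × 10⁻³ = 1264 kN.
Governing: weld metal.

φR_n ≈ 851 kN (weld metal governs)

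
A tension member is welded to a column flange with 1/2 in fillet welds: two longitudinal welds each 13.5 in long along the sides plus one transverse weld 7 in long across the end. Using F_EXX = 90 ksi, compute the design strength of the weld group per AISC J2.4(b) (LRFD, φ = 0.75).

t_e = 0.707 × 0.5 = 0.3535 in.
R_nwl = 0.6 × 90 × 0.3535 × 27 = 515.4 kip (longitudinal, 2 welds).
R_nwt = 0.6 × 90 × 0.3535 × 7 = 133.6 kip (transverse, base value).
(i) R_nwl + R_nwt = 649 kip; (ii) 0.85 R_nwl + 1.5 R_nwt = 638.5 kip.
R_n = max = 649 kip [governs: (i)]; φR_n = 486.8 kip.

φR_n ≈ 487 kip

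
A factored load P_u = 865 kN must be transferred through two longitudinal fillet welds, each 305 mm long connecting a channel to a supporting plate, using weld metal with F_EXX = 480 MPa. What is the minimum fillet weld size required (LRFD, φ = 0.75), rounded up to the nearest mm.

Total weld length L = 610 mm.
Required throat t_e = P_u / (φ × 0.6 F_EXX × L) = 865 / (0.75 × 0.6 × 480 × 610 × 10⁻³) = 6.565 mm.
Required leg w = t_e / 0.707 = 9.286 mm → use 10 mm.

w = 10 mm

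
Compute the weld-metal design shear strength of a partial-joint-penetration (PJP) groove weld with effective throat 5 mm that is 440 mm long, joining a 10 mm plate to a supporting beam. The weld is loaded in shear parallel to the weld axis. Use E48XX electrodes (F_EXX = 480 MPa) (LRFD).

φR_n ≈ 475 kN

Effective throat (given) t_e = 5 mm.
A_we = 5 × 440 = 2200 mm².
F_nw = 0.6 F_EXX = 288 MPa.
φR_n = 0.75 × 288 × 2200 × 10⁻³ = 475.2 kN.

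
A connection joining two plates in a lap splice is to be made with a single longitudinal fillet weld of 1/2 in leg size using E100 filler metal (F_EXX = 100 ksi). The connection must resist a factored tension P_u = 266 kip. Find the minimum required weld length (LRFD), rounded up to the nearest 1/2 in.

Throat t_e = 0.707 × 0.5 = 0.3535 in.
φr_n = 0.75 × 0.6 × 100 × 0.3535 = 15.91 kip/in.
L_req = P_u / φr_n = 266 / 15.91 = 16.72 in total.
Round up → use L = 17 in.

L = 17 in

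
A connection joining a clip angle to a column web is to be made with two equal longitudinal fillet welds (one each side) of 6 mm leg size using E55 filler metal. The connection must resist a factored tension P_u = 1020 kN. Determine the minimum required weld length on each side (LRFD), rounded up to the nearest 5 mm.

E55XX → F_EXX = 550 MPa.
Throat t_e = 0.707 × 6 = 4.242 mm.
φr_n = 0.75 × 0.6 × 550 × 4.242 × 10⁻³ = 1.05 kN/mm.
L_req = P_u / φr_n = 1020 / 1.05 = 971.5 mm total.
Per side: 971.5 / 2 = 485.8 mm.
Round up → use L = 490 mm on each side.

L = 490 mm on each side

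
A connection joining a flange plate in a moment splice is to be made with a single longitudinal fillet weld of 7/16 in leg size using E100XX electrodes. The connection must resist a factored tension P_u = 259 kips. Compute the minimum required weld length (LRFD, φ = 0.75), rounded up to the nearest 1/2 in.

L = 19 in

E100XX → F_EXX = 100 ksi.
Throat t_e = 0.707 × 0.4375 = 0.3093 in.
φr_n = 0.75 × 0.6 × 100 × 0.3093 = 13.92 kips/in.
L_req = P_u / φr_n = 259 / 13.92 = 18.61 in total.
Round up → use L = 19 in.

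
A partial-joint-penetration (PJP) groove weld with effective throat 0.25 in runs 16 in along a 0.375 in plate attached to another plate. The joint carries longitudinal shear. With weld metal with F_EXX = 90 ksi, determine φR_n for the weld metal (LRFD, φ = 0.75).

φR_n ≈ 162 kip

Effective throat (given) t_e = 0.25 in.
A_we = 0.25 × 16 = 4 in².
F_nw = 0.6 F_EXX = 54 ksi.
φR_n = 0.75 × 54 × 4 = 162 kip.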